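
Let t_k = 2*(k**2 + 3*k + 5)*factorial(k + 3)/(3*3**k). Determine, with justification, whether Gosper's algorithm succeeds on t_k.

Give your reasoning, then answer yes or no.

r(k) = (k + 4)*(3*k + (k + 1)**2 + 8)/(3*(k**2 + 3*k + 5)) after simplifying.
Factor: A=k/3 + 4/3; B=1; C=k**2 + 3*k + 5.
f must satisfy (k/3 + 4/3)·f(k+1) − (1)·f(k) = k**2 + 3*k + 5.
Degrees (1,0,2) ⇒ d ≤ 1.
A polynomial solution: f(k) = 3*(k + 1).
Then R = B(k−1)f/C = 3*(k + 1)/(k**2 + 3*k + 5), so s_k = R(k)·t_k = 2*(k + 1)*factorial(k + 3)/3**k.
Verify: 2*(k**2 + 3*k + 5)*factorial(k + 3)/(3*3**k) matches t_k.

Yes. s_k = 2*(k + 1)*factorial(k + 3)/3**k.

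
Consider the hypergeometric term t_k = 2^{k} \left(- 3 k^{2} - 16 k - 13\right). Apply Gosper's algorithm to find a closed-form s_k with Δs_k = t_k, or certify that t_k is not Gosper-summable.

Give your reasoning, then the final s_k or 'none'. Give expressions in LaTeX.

s_k = 2^{k} \left(- 3 k^{2} - 4 k + 1\right)

r(k) = 2*(3*k**2 + 22*k + 32)/(3*k**2 + 16*k + 13) after simplifying.
Take A(k)=2, B(k)=1, C(k)=k**2 + 16*k/3 + 13/3.
Solve (2)·f(k+1) − (1)·f(k) = k**2 + 16*k/3 + 13/3.
deg f ≤ 2 (via 0,0,2).
Match coefficients ⇒ f(k) = (3*k**2 + 4*k - 1)/3.
Get s_k = R·t_k = 2**k*(-3*k**2 - 4*k + 1) with R(k) = B(k−1)f(k)/C(k) = (3*k**2 + 4*k - 1)/((k + 1)*(3*k + 13)).
s_(k+1) − s_k = 2**k*(-3*k**2 - 16*k - 13) = t_k.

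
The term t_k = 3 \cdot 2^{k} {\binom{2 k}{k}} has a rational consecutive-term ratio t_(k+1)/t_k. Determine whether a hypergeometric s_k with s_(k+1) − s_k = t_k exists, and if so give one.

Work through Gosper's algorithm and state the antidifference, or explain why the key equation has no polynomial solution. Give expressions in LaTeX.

none — t_k is not Gosper-summable

Compute t_(k+1)/t_k: get 4*(2*k + 1)/(k + 1).
So A=8*k + 4 and B=k + 1, with C=1.
Key eq: (8*k + 4)·f(k+1) = (k)·f(k) + (1).
deg f ≤ -1 (via 1,1,0).
Bound -1 < 0, so the key equation has no polynomial solution.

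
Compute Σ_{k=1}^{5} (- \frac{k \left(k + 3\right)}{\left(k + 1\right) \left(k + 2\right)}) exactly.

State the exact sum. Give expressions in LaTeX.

t_(k+1)/t_k = (k + 1)**2*(k + 4)/(k*(k + 3)**2).
Take A(k)=k + 1, B(k)=k + 3, C(k)=k**2 + 3*k.
Need (k + 1)·f(k+1) − (k + 2)·f(k) = k**2 + 3*k.
From deg A=1, deg B=1, deg C=2: d=2.
Solving with deg f ≤ 2: f(k) = k*(k - 1).
R(k) = B(k−1)·f(k)/C(k) = (k - 1)*(k + 2)/(k + 3); s_k = R·t_k = k*(1 - k)/(k + 1).
Δs = k*(-k - 3)/(k**2 + 3*k + 2), as required.
Sum = s_(6) − s_(1); s_(6) = -30/7, s_(1) = 0 ⇒ -30/7.

Σ = -30/7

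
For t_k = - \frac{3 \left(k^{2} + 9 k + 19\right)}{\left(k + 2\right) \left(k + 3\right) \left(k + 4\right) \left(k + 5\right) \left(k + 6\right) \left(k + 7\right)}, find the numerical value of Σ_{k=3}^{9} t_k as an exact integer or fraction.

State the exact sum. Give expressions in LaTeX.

t_(k+1)/t_k = (k + 2)*(9*k + (k + 1)**2 + 28)/((k + 8)*(k**2 + 9*k + 19)).
Take A(k)=k + 2, B(k)=k + 8, C(k)=k**2 + 9*k + 19.
f must satisfy (k + 2)·f(k+1) − (k + 7)·f(k) = k**2 + 9*k + 19.
deg f ≤ 5 (via 1,1,2).
Coefficient equations give f(k) = k*(k + 3)*(k + 5)*(k**2 + 12*k + 44)/144.
Certificate R = B(k−1)f/C = k*(k + 3)*(k + 5)*(k + 7)*(k**2 + 12*k + 44)/(144*(k**2 + 9*k + 19)) gives s_k = k*(-k**2 - 12*k - 44)/(48*(k**3 + 12*k**2 + 44*k + 48)).
s_(k+1) − s_k = 3*(-k**2 - 9*k - 19)/(k**6 + 27*k**5 + 295*k**4 + 1665*k**3 + 5104*k**2 + 8028*k + 5040) = t_k.
Telescoping: Σ = s_(10) − s_(3) = -55/2688 − (-89/5040) = -113/40320.

Σ = -113/40320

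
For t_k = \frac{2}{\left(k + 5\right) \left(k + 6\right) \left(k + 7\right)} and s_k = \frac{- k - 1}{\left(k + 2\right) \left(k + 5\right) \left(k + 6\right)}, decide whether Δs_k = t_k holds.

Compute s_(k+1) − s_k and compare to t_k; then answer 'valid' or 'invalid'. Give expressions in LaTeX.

Invalid: residual \frac{- 3 k - 11}{k^{5} + 23 k^{4} + 203 k^{3} + 853 k^{2} + 1692 k + 1260} ≠ 0.

s_(k+1) = (-k - 2)/((k + 3)*(k + 6)*(k + 7))
s_(k+1) − s_k = (2*k**2 + 7*k + 1)/(k**5 + 23*k**4 + 203*k**3 + 853*k**2 + 1692*k + 1260)
(s_(k+1) − s_k) − t_k = (-3*k - 11)/(k**5 + 23*k**4 + 203*k**3 + 853*k**2 + 1692*k + 1260)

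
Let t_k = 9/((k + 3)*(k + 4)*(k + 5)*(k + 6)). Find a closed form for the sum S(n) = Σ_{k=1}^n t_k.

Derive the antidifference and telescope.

r(k) = (k + 3)/(k + 7) after simplifying.
Normal form (A,B,C) = (k + 3, k + 7, 1).
f must satisfy (k + 3)·f(k+1) − (k + 6)·f(k) = 1.
Degrees (1,1,0) ⇒ d ≤ 3.
Solve for f: f(k) = k*(k**2 + 12*k + 47)/180 (degree 3 ≤ 3).
Get s_k = R·t_k = k*(k**2 + 12*k + 47)/(20*(k + 3)*(k + 4)*(k + 5)) with R(k) = B(k−1)f(k)/C(k) = k*(k + 6)*(k**2 + 12*k + 47)/180.
Δs = 9/(k**4 + 18*k**3 + 119*k**2 + 342*k + 360), as required.
Σ_(k=1)^n t_k = s_(n+1) − s_(1) = ((n**3 + 15*n**2 + 74*n + 60)/(20*(n**3 + 15*n**2 + 74*n + 120))) − (1/40), i.e. n*(n**2 + 15*n + 74)/(40*(n**3 + 15*n**2 + 74*n + 120)).

S(n) = n*(n**2 + 15*n + 74)/(40*(n**3 + 15*n**2 + 74*n + 120))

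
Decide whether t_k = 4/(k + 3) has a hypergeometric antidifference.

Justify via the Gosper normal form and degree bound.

r(k) = (k + 3)/(k + 4) after simplifying.
Gosper form: A/B · C(k+1)/C(k) with A=k + 3, B=k + 4, C=1.
Set up (k + 3)·f(k+1) − (k + 3)·f(k) − (1) = 0.
deg f ≤ 0 (via 1,1,0).
Put f(k) = c0: A·f(k+1) − B(k−1)·f(k) − C = -1; need -1 = 0 — inconsistent ⇒ no f, not summable.

No — the linear system for f has no solution.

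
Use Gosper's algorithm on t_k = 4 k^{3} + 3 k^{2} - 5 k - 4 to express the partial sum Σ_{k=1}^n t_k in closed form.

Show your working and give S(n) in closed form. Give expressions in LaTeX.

S(n) = n \left(n^{3} + 3 n^{2} - 6\right)

Step 1: r(k) = (4*k**3 + 15*k**2 + 13*k - 2)/(4*k**3 + 3*k**2 - 5*k - 4).
A = 1, B = 1, C = k**3 + 3*k**2/4 - 5*k/4 - 1.
Set up (1)·f(k+1) − (1)·f(k) − (k**3 + 3*k**2/4 - 5*k/4 - 1) = 0.
From deg A=0, deg B=0, deg C=3: d=4.
Solving with deg f ≤ 4: f(k) = k*(k + 1)*(k**2 - 2*k - 1)/4.
Certificate R = B(k−1)f/C = k*(k**2 - 2*k - 1)/(4*k**2 - k - 4) gives s_k = k*(k**3 - k**2 - 3*k - 1).
Check: Δs_k = 4*k**3 + 3*k**2 - 5*k - 4. ✓
Σ_(k=1)^n t_k = s_(n+1) − s_(1) = (n**4 + 3*n**3 - 6*n - 4) − (-4), i.e. n*(n**3 + 3*n**2 - 6).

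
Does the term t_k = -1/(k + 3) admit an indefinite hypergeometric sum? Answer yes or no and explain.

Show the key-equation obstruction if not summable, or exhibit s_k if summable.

No — key equation has no polynomial f.

r(k) = (k + 3)/(k + 4) after simplifying.
Normal form (A,B,C) = (k + 3, k + 4, 1).
Need (k + 3)·f(k+1) − (k + 3)·f(k) = 1.
From deg A=1, deg B=1, deg C=0: d=0.
Generic f = c0 gives residual -1; -1 = 0 cannot hold, so t_k is not Gosper-summable.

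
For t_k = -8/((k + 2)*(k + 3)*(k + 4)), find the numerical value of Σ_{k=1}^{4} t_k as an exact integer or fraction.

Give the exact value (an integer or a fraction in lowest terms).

Σ = -11/42

Step 1: r(k) = (k + 2)/(k + 5).
Normal form (A,B,C) = (k + 2, k + 5, 1).
Key eq: (k + 2)·f(k+1) = (k + 4)·f(k) + (1).
Bound: deg f ≤ 2.
Coefficient equations give f(k) = k*(k + 5)/12.
So s_k = (B(k−1)f/C)·t_k = (k*(k + 4)*(k + 5)/12)·t_k = 2*k*(-k - 5)/(3*(k + 2)*(k + 3)).
s_(k+1) − s_k = -8/(k**3 + 9*k**2 + 26*k + 24) = t_k.
Telescoping: Σ = s_(5) − s_(1) = -25/42 − (-1/3) = -11/42.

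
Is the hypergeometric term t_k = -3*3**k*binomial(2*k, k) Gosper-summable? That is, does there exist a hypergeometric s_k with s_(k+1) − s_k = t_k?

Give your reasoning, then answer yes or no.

No — key equation has no polynomial f.

Step 1: r(k) = 6*(2*k + 1)/(k + 1).
A = 12*k + 6, B = k + 1, C = 1.
Key eq: (12*k + 6)·f(k+1) = (k)·f(k) + (1).
Degrees (1,1,0) ⇒ d ≤ -1.
Bound -1 < 0, so the key equation has no polynomial solution.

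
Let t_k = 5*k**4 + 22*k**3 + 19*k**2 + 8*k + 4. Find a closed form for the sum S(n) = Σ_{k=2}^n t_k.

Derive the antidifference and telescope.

S(n) = n**5 + 8*n**4 + 19*n**3 + 19*n**2 + 11*n - 58

The ratio is (5*k**4 + 42*k**3 + 115*k**2 + 132*k + 58)/(5*k**4 + 22*k**3 + 19*k**2 + 8*k + 4).
Gosper form: A/B · C(k+1)/C(k) with A=1, B=1, C=k**4 + 22*k**3/5 + 19*k**2/5 + 8*k/5 + 4/5.
Set up (1)·f(k+1) − (1)·f(k) − (k**4 + 22*k**3/5 + 19*k**2/5 + 8*k/5 + 4/5) = 0.
deg f ≤ 5 (via 0,0,4).
Match coefficients ⇒ f(k) = k*(k**4 + 3*k**3 - 3*k**2 + 3)/5.
R(k) = B(k−1)·f(k)/C(k) = k*(k**4 + 3*k**3 - 3*k**2 + 3)/(5*k**4 + 22*k**3 + 19*k**2 + 8*k + 4); s_k = R·t_k = k*(k**4 + 3*k**3 - 3*k**2 + 3).
Verify: 5*k**4 + 22*k**3 + 19*k**2 + 8*k + 4 matches t_k.
Telescope: S(n) = s_(n+1) − s_(2) = n**5 + 8*n**4 + 19*n**3 + 19*n**2 + 11*n + 4 − (62) = n**5 + 8*n**4 + 19*n**3 + 19*n**2 + 11*n - 58.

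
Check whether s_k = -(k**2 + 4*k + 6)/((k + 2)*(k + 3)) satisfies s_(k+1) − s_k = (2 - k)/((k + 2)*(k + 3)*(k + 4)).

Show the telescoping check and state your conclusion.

s_(k+1) = (-4*k - (k + 1)**2 - 10)/((k + 3)*(k + 4))
s_(k+1) − s_k = (2 - k)/(k**3 + 9*k**2 + 26*k + 24)
(s_(k+1) − s_k) − t_k = 0

valid; difference matches t_k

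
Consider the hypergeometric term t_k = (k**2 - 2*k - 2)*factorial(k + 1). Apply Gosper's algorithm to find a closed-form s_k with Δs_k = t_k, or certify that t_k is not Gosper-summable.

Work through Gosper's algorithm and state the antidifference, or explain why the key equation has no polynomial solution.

s_k = (k - 4)*factorial(k + 1)

Ratio r(k) = (k + 2)*(2*k - (k + 1)**2 + 4)/(-k**2 + 2*k + 2).
Gosper form: A/B · C(k+1)/C(k) with A=k + 2, B=1, C=k**2 - 2*k - 2.
f must satisfy (k + 2)·f(k+1) − (1)·f(k) = k**2 - 2*k - 2.
deg f ≤ 1 (via 1,0,2).
Solving with deg f ≤ 1: f(k) = k - 4.
Certificate R = B(k−1)f/C = (k - 4)/(k**2 - 2*k - 2) gives s_k = (k - 4)*factorial(k + 1).
s_(k+1) − s_k = (k**2 - 2*k - 2)*factorial(k + 1) = t_k.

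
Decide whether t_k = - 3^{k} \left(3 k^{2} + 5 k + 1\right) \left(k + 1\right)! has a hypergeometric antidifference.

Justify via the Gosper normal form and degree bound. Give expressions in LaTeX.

Compute t_(k+1)/t_k: get 3*(3*k**3 + 17*k**2 + 31*k + 18)/(3*k**2 + 5*k + 1).
Normal form (A,B,C) = (3*k + 6, 1, k**2 + 5*k/3 + 1/3).
Solve (3*k + 6)·f(k+1) − (1)·f(k) = k**2 + 5*k/3 + 1/3.
deg f ≤ 1 (via 1,0,2).
A polynomial solution: f(k) = (k - 1)/3.
Certificate R = B(k−1)f/C = (k - 1)/(3*k**2 + 5*k + 1) gives s_k = -3**k*(k - 1)*factorial(k + 1).
s_(k+1) − s_k = -3**k*(3*k**2 + 5*k + 1)*factorial(k + 1) = t_k.

Yes. s_k = - 3^{k} \left(k - 1\right) \left(k + 1\right)!.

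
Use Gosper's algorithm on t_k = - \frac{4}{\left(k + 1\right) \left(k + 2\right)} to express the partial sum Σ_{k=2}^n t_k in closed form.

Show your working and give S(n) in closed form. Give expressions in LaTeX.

S(n) = \frac{4 \left(1 - n\right)}{3 \left(n + 2\right)}

r(k) = (k + 1)/(k + 3) after simplifying.
A = k + 1, B = k + 3, C = 1.
Key eq: (k + 1)·f(k+1) = (k + 2)·f(k) + (1).
Bound: deg f ≤ 1.
Solving with deg f ≤ 1: f(k) = k.
Get s_k = R·t_k = -4*k/(k + 1) with R(k) = B(k−1)f(k)/C(k) = k*(k + 2).
s_(k+1) − s_k = -4/(k**2 + 3*k + 2) = t_k.
s_(n+1) = 4*(-n - 1)/(n + 2) and s_(2) = -8/3, so S(n) = 4*(1 - n)/(3*(n + 2)).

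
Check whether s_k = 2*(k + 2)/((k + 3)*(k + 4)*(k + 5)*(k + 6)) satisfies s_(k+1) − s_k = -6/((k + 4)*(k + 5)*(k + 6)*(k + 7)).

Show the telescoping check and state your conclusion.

Invalid: residual 8/(k**5 + 25*k**4 + 245*k**3 + 1175*k**2 + 2754*k + 2520) ≠ 0.

s_(k+1) = 2*(k + 3)/((k + 4)*(k + 5)*(k + 6)*(k + 7))
s_(k+1) − s_k = 2*(-3*k - 5)/(k**5 + 25*k**4 + 245*k**3 + 1175*k**2 + 2754*k + 2520)
(s_(k+1) − s_k) − t_k = 8/(k**5 + 25*k**4 + 245*k**3 + 1175*k**2 + 2754*k + 2520)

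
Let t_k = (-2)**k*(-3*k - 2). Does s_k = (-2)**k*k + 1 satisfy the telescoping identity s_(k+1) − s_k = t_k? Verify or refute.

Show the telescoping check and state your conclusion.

s_(k+1) = (-2)**(k + 1)*(k + 1) + 1
s_(k+1) − s_k = (-2)**k*(-3*k - 2)
(s_(k+1) − s_k) − t_k = 0

valid (s_(k+1) − s_k reduces to t_k)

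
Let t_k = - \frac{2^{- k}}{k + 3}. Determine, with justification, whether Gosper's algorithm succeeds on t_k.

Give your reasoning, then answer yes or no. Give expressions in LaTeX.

Step 1: r(k) = (k + 3)/(2*(k + 4)).
Normal form (A,B,C) = (k/2 + 3/2, k + 4, 1).
Solve (k/2 + 3/2)·f(k+1) − (k + 3)·f(k) = 1.
From deg A=1, deg B=1, deg C=0: d=-1.
Bound -1 < 0, so the key equation has no polynomial solution.

No — key equation has no polynomial f.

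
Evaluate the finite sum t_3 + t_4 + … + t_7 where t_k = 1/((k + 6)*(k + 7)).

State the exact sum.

Σ = 5/126

Ratio r(k) = (k + 6)/(k + 8).
Factor: A=k + 6; B=k + 8; C=1.
f must satisfy (k + 6)·f(k+1) − (k + 7)·f(k) = 1.
Degrees (1,1,0) ⇒ d ≤ 1.
Match coefficients ⇒ f(k) = k/6.
R(k) = B(k−1)·f(k)/C(k) = k*(k + 7)/6; s_k = R·t_k = k/(6*(k + 6)).
Δs = 1/(k**2 + 13*k + 42), as required.
Telescoping: Σ = s_(8) − s_(3) = 2/21 − (1/18) = 5/126.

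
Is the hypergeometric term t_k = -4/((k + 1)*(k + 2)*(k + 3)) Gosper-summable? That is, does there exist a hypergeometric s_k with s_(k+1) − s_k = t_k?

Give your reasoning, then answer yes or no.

Yes. s_k = k*(-k - 3)/((k + 1)*(k + 2)).

Step 1: r(k) = (k + 1)/(k + 4).
Factor: A=k + 1; B=k + 4; C=1.
Key eq: (k + 1)·f(k+1) = (k + 3)·f(k) + (1).
Bound: deg f ≤ 2.
Coefficient equations give f(k) = k*(k + 3)/4.
Certificate R = B(k−1)f/C = k*(k + 3)**2/4 gives s_k = k*(-k - 3)/((k + 1)*(k + 2)).
Verify: -4/(k**3 + 6*k**2 + 11*k + 6) matches t_k.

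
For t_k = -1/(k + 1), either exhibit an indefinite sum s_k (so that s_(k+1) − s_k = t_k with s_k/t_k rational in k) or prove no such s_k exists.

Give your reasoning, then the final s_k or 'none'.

The ratio is (k + 1)/(k + 2).
So A=k + 1 and B=k + 2, with C=1.
Need (k + 1)·f(k+1) − (k + 1)·f(k) = 1.
d = 0 from the (1,1,0) case.
f = c0 ⇒ A·f(k+1) − B(k−1)·f(k) − C = -1. The system {-1 = 0} is inconsistent; no antidifference.

not Gosper-summable; s_k does not exist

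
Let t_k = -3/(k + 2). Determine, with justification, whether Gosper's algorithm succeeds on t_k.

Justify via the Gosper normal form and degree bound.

No. Not Gosper-summable.

t_(k+1)/t_k = (k + 2)/(k + 3).
Factor: A=k + 2; B=k + 3; C=1.
Solve (k + 2)·f(k+1) − (k + 2)·f(k) = 1.
d = 0 from the (1,1,0) case.
f = c0 ⇒ A·f(k+1) − B(k−1)·f(k) − C = -1. The system {-1 = 0} is inconsistent; no antidifference.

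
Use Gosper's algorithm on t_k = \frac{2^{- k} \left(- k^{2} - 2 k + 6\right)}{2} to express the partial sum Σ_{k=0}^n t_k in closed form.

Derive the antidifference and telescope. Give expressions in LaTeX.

The ratio is (k**2 + 4*k - 3)/(2*(k**2 + 2*k - 6)).
A = 1/2, B = 1, C = k**2 + 2*k - 6.
Solve (1/2)·f(k+1) − (1)·f(k) = k**2 + 2*k - 6.
d = 2 from the (0,0,2) case.
Match coefficients ⇒ f(k) = -2*(k**2 + 4*k - 1).
Get s_k = R·t_k = (k**2 + 4*k - 1)/2**k with R(k) = B(k−1)f(k)/C(k) = -2*(k**2 + 4*k - 1)/(k**2 + 2*k - 6).
s_(k+1) − s_k = (-k**2 - 2*k + 6)/(2*2**k) = t_k.
Telescope: S(n) = s_(n+1) − s_(0) = 2**(-n - 1)*(n**2 + 6*n + 4) − (-1) = 2**(-n - 1)*(2**(n + 1) + n**2 + 6*n + 4).

S(n) = 2^{- n - 1} \left(2^{n + 1} + n^{2} + 6 n + 4\right)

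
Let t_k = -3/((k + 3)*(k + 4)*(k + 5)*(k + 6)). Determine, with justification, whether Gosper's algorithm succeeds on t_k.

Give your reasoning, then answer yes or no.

Ratio r(k) = (k + 3)/(k + 7).
Take A(k)=k + 3, B(k)=k + 7, C(k)=1.
Key eq: (k + 3)·f(k+1) = (k + 6)·f(k) + (1).
deg f ≤ 3 (via 1,1,0).
Solve for f: f(k) = k*(k**2 + 12*k + 47)/180 (degree 3 ≤ 3).
Certificate R = B(k−1)f/C = k*(k + 6)*(k**2 + 12*k + 47)/180 gives s_k = k*(-k**2 - 12*k - 47)/(60*(k + 3)*(k + 4)*(k + 5)).
s_(k+1) − s_k = -3/(k**4 + 18*k**3 + 119*k**2 + 342*k + 360) = t_k.

Yes. s_k = k*(-k**2 - 12*k - 47)/(60*(k + 3)*(k + 4)*(k + 5)).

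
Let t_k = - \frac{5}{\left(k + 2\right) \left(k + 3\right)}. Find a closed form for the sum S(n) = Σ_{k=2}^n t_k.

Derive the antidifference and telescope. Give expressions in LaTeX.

S(n) = \frac{5 \left(1 - n\right)}{4 \left(n + 3\right)}

The ratio is (k + 2)/(k + 4).
Gosper form: A/B · C(k+1)/C(k) with A=k + 2, B=k + 4, C=1.
Need (k + 2)·f(k+1) − (k + 3)·f(k) = 1.
Degrees (1,1,0) ⇒ d ≤ 1.
Solve for f: f(k) = k/2 (degree 1 ≤ 1).
R(k) = B(k−1)·f(k)/C(k) = k*(k + 3)/2; s_k = R·t_k = -5*k/(2*k + 4).
Δs = -5/(k**2 + 5*k + 6), as required.
s_(n+1) = 5*(-n - 1)/(2*(n + 3)) and s_(2) = -5/4, so S(n) = 5*(1 - n)/(4*(n + 3)).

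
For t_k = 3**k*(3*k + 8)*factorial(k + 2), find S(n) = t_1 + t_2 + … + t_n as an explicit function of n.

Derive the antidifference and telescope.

Compute t_(k+1)/t_k: get 3*(k + 3)*(3*k + 11)/(3*k + 8).
Factor: A=3*k + 9; B=1; C=k + 8/3.
Need (3*k + 9)·f(k+1) − (1)·f(k) = k + 8/3.
d = 0 from the (1,0,1) case.
Solve for f: f(k) = 1/3 (degree 0 ≤ 0).
Get s_k = R·t_k = 3**k*factorial(k + 2) with R(k) = B(k−1)f(k)/C(k) = 1/(3*k + 8).
s_(k+1) − s_k = 3**k*(3*k + 8)*factorial(k + 2) = t_k.
s_(n+1) = 3**(n + 1)*factorial(n + 3) and s_(1) = 18, so S(n) = 3*3**n*factorial(n + 3) - 18.

S(n) = 3*3**n*factorial(n + 3) - 18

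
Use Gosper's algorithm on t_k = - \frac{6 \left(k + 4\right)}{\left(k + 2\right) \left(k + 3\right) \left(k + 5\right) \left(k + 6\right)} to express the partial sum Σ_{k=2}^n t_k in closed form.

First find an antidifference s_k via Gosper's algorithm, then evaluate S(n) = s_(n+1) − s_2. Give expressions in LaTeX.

r(k) = (k + 2)*(k + 5)**2/((k + 4)**2*(k + 7)) after simplifying.
Gosper form: A/B · C(k+1)/C(k) with A=k + 2, B=k + 7, C=k**2 + 8*k + 16.
f must satisfy (k + 2)·f(k+1) − (k + 6)·f(k) = k**2 + 8*k + 16.
d = 4 from the (1,1,2) case.
Match coefficients ⇒ f(k) = k*(k + 3)*(k + 4)*(k + 7)/20.
Get s_k = R·t_k = 3*k*(-k - 7)/(10*(k**2 + 7*k + 10)) with R(k) = B(k−1)f(k)/C(k) = k*(k + 3)*(k + 6)*(k + 7)/(20*(k + 4)).
s_(k+1) − s_k = 6*(-k - 4)/(k**4 + 16*k**3 + 91*k**2 + 216*k + 180) = t_k.
Telescope: S(n) = s_(n+1) − s_(2) = 3*(-n**2 - 9*n - 8)/(10*(n**2 + 9*n + 18)) − (-27/140) = 3*(-n**2 - 9*n + 10)/(28*(n**2 + 9*n + 18)).

S(n) = \frac{3 \left(- n^{2} - 9 n + 10\right)}{28 \left(n^{2} + 9 n + 18\right)}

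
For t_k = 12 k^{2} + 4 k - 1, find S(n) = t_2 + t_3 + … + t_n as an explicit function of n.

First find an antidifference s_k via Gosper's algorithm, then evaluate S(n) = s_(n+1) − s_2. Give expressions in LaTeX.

S(n) = 4 n^{3} + 8 n^{2} + 3 n - 15

Step 1: r(k) = (12*k**2 + 28*k + 15)/(12*k**2 + 4*k - 1).
Normal form (A,B,C) = (1, 1, k**2 + k/3 - 1/12).
Key eq: (1)·f(k+1) = (1)·f(k) + (k**2 + k/3 - 1/12).
d = 3 from the (0,0,2) case.
Solving with deg f ≤ 3: f(k) = k*(4*k**2 - 4*k - 1)/12.
Then R = B(k−1)f/C = k*(4*k**2 - 4*k - 1)/((2*k + 1)*(6*k - 1)), so s_k = R(k)·t_k = k*(4*k**2 - 4*k - 1).
s_(k+1) − s_k = 12*k**2 + 4*k - 1 = t_k.
Telescope: S(n) = s_(n+1) − s_(2) = 4*n**3 + 8*n**2 + 3*n - 1 − (14) = 4*n**3 + 8*n**2 + 3*n - 15.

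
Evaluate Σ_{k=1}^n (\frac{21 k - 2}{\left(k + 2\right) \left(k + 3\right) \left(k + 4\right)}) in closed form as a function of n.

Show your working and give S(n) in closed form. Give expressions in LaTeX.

Step 1: r(k) = (k + 2)*(21*k + 19)/((k + 5)*(21*k - 2)).
So A=k + 2 and B=k + 5, with C=k - 2/21.
Need (k + 2)·f(k+1) − (k + 4)·f(k) = k - 2/21.
deg f ≤ 2 (via 1,1,1).
A polynomial solution: f(k) = k*(10*k - 13)/63.
So s_k = (B(k−1)f/C)·t_k = (k*(k + 4)*(10*k - 13)/(3*(21*k - 2)))·t_k = k*(10*k - 13)/(3*(k + 2)*(k + 3)).
Check: Δs_k = (21*k - 2)/(k**3 + 9*k**2 + 26*k + 24). ✓
Σ_(k=1)^n t_k = s_(n+1) − s_(1) = ((10*n**2 + 7*n - 3)/(3*(n**2 + 7*n + 12))) − (-1/12), i.e. n*(41*n + 35)/(12*(n**2 + 7*n + 12)).

S(n) = \frac{n \left(41 n + 35\right)}{12 \left(n^{2} + 7 n + 12\right)}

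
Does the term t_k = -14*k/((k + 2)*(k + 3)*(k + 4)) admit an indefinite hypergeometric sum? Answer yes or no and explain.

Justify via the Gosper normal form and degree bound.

Ratio r(k) = (k + 1)*(k + 2)/(k*(k + 5)).
So A=k + 2 and B=k + 5, with C=k.
Set up (k + 2)·f(k+1) − (k + 4)·f(k) − (k) = 0.
deg f ≤ 2 (via 1,1,1).
Solve for f: f(k) = k*(k - 1)/6 (degree 2 ≤ 2).
Get s_k = R·t_k = 7*k*(1 - k)/(3*(k + 2)*(k + 3)) with R(k) = B(k−1)f(k)/C(k) = (k - 1)*(k + 4)/6.
Δs = -14*k/(k**3 + 9*k**2 + 26*k + 24), as required.

Yes. s_k = 7*k*(1 - k)/(3*(k + 2)*(k + 3)).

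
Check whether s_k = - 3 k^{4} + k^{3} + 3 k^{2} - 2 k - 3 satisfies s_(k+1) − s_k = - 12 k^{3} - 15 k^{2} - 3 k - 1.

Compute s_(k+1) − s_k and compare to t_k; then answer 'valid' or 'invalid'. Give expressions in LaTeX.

Valid — Δs_k = t_k.

s_(k+1) = -3*k**4 - 11*k**3 - 12*k**2 - 5*k - 4
s_(k+1) − s_k = -12*k**3 - 15*k**2 - 3*k - 1
(s_(k+1) − s_k) − t_k = 0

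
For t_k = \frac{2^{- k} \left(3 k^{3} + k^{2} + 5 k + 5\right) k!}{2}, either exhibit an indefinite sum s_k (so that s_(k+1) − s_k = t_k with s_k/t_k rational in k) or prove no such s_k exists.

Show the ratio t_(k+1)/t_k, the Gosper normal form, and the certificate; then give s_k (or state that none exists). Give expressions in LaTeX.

s_k = 2^{- k} \left(3 k^{2} - 2 k - 4\right) k!

Compute t_(k+1)/t_k: get (k + 1)*(5*k + 3*(k + 1)**3 + (k + 1)**2 + 10)/(2*(3*k**3 + k**2 + 5*k + 5)).
Gosper form: A/B · C(k+1)/C(k) with A=k/2 + 1/2, B=1, C=k**3 + k**2/3 + 5*k/3 + 5/3.
Set up (k/2 + 1/2)·f(k+1) − (1)·f(k) − (k**3 + k**2/3 + 5*k/3 + 5/3) = 0.
Degrees (1,0,3) ⇒ d ≤ 2.
Solving with deg f ≤ 2: f(k) = 2*(3*k**2 - 2*k - 4)/3.
Get s_k = R·t_k = (3*k**2 - 2*k - 4)*factorial(k)/2**k with R(k) = B(k−1)f(k)/C(k) = 2*(3*k**2 - 2*k - 4)/(3*k**3 + k**2 + 5*k + 5).
Check: Δs_k = (3*k**3 + k**2 + 5*k + 5)*factorial(k)/(2*2**k). ✓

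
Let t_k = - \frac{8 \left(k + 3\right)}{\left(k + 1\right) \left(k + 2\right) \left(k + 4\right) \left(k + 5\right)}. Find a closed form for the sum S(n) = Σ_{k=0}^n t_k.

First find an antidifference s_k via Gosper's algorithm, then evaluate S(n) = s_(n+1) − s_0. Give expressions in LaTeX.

S(n) = \frac{- n^{2} - 7 n - 6}{n^{2} + 7 n + 10}

Compute t_(k+1)/t_k: get (k + 1)*(k + 4)**2/((k + 3)**2*(k + 6)).
A = k + 1, B = k + 6, C = k**2 + 6*k + 9.
Need (k + 1)·f(k+1) − (k + 5)·f(k) = k**2 + 6*k + 9.
d = 4 from the (1,1,2) case.
Solving with deg f ≤ 4: f(k) = k*(k + 2)*(k + 3)*(k + 5)/8.
Certificate R = B(k−1)f/C = k*(k + 2)*(k + 5)**2/(8*(k + 3)) gives s_k = k*(-k - 5)/(k**2 + 5*k + 4).
Verify: 8*(-k - 3)/(k**4 + 12*k**3 + 49*k**2 + 78*k + 40) matches t_k.
Telescope: S(n) = s_(n+1) − s_(0) = (-n**2 - 7*n - 6)/(n**2 + 7*n + 10) − (0) = (-n**2 - 7*n - 6)/(n**2 + 7*n + 10).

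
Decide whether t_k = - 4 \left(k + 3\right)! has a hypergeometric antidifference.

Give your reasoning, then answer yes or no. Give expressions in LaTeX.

No — negative degree bound, so no certificate f.

r(k) = k + 4 after simplifying.
Take A(k)=k + 4, B(k)=1, C(k)=1.
Set up (k + 4)·f(k+1) − (1)·f(k) − (1) = 0.
d = -1 from the (1,0,0) case.
d = -1 < 0 ⇒ no nonzero polynomial f; not summable.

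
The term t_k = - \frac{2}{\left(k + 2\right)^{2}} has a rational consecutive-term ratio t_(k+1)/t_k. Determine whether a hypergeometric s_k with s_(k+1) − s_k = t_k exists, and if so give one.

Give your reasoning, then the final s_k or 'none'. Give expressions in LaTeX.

none — t_k is not Gosper-summable

Ratio r(k) = (k + 2)**2/(k + 3)**2.
Normal form (A,B,C) = (k**2 + 4*k + 4, k**2 + 6*k + 9, 1).
f must satisfy (k**2 + 4*k + 4)·f(k+1) − (k**2 + 4*k + 4)·f(k) = 1.
deg f ≤ 0 (via 2,2,0).
f = c0 ⇒ A·f(k+1) − B(k−1)·f(k) − C = -1. The system {-1 = 0} is inconsistent; no antidifference.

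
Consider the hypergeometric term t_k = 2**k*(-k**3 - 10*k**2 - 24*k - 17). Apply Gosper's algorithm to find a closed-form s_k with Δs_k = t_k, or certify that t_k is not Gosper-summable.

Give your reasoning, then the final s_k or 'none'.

s_k = 2**k*(-k**3 - 4*k**2 - 2*k - 3)

r(k) = 2*(k**3 + 13*k**2 + 47*k + 52)/(k**3 + 10*k**2 + 24*k + 17) after simplifying.
Normal form (A,B,C) = (2, 1, k**3 + 10*k**2 + 24*k + 17).
Solve (2)·f(k+1) − (1)·f(k) = k**3 + 10*k**2 + 24*k + 17.
deg f ≤ 3 (via 0,0,3).
Solve for f: f(k) = k**3 + 4*k**2 + 2*k + 3 (degree 3 ≤ 3).
Certificate R = B(k−1)f/C = (k**3 + 4*k**2 + 2*k + 3)/(k**3 + 10*k**2 + 24*k + 17) gives s_k = 2**k*(-k**3 - 4*k**2 - 2*k - 3).
Check: Δs_k = 2**k*(-k**3 - 10*k**2 - 24*k - 17). ✓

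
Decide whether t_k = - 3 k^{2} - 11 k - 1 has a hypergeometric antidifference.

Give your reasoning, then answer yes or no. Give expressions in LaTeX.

Yes. s_k = k \left(- k^{2} - 4 k + 4\right).

r(k) = (3*k**2 + 17*k + 15)/(3*k**2 + 11*k + 1) after simplifying.
Factor: A=1; B=1; C=k**2 + 11*k/3 + 1/3.
Need (1)·f(k+1) − (1)·f(k) = k**2 + 11*k/3 + 1/3.
From deg A=0, deg B=0, deg C=2: d=3.
Solve for f: f(k) = k*(k**2 + 4*k - 4)/3 (degree 3 ≤ 3).
So s_k = (B(k−1)f/C)·t_k = (k*(k**2 + 4*k - 4)/(3*k**2 + 11*k + 1))·t_k = k*(-k**2 - 4*k + 4).
s_(k+1) − s_k = -3*k**2 - 11*k - 1 = t_k.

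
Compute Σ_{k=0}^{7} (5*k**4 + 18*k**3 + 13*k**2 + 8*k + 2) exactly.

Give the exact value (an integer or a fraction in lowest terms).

Σ = 39552

t_(k+1)/t_k = (5*k**4 + 38*k**3 + 97*k**2 + 108*k + 46)/(5*k**4 + 18*k**3 + 13*k**2 + 8*k + 2).
Factor: A=1; B=1; C=k**4 + 18*k**3/5 + 13*k**2/5 + 8*k/5 + 2/5.
Need (1)·f(k+1) − (1)·f(k) = k**4 + 18*k**3/5 + 13*k**2/5 + 8*k/5 + 2/5.
d = 5 from the (0,0,4) case.
Coefficient equations give f(k) = k**2*(k**3 + 2*k**2 - 3*k + 2)/5.
So s_k = (B(k−1)f/C)·t_k = (k**2*(k**3 + 2*k**2 - 3*k + 2)/(5*k**4 + 18*k**3 + 13*k**2 + 8*k + 2))·t_k = k**2*(k**3 + 2*k**2 - 3*k + 2).
Verify: 5*k**4 + 18*k**3 + 13*k**2 + 8*k + 2 matches t_k.
Σ_(k=0)^(7) t_k = s_(8) − s_(0) = 39552 − (0) = 39552.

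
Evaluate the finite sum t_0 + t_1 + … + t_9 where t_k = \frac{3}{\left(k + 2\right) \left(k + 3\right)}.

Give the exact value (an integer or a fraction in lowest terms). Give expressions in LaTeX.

The ratio is (k + 2)/(k + 4).
Factor: A=k + 2; B=k + 4; C=1.
Solve (k + 2)·f(k+1) − (k + 3)·f(k) = 1.
d = 1 from the (1,1,0) case.
Match coefficients ⇒ f(k) = k/2.
Then R = B(k−1)f/C = k*(k + 3)/2, so s_k = R(k)·t_k = 3*k/(2*(k + 2)).
Verify: 3/(k**2 + 5*k + 6) matches t_k.
Telescoping: Σ = s_(10) − s_(0) = 5/4 − (0) = 5/4.

Σ = 5/4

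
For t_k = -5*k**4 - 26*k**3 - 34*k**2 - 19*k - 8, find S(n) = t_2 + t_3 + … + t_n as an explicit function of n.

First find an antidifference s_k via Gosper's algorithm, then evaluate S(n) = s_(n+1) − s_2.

S(n) = -n**5 - 9*n**4 - 26*n**3 - 33*n**2 - 23*n + 92

r(k) = (5*k**4 + 46*k**3 + 142*k**2 + 185*k + 92)/(5*k**4 + 26*k**3 + 34*k**2 + 19*k + 8) after simplifying.
Normal form (A,B,C) = (1, 1, k**4 + 26*k**3/5 + 34*k**2/5 + 19*k/5 + 8/5).
Solve (1)·f(k+1) − (1)·f(k) = k**4 + 26*k**3/5 + 34*k**2/5 + 19*k/5 + 8/5.
Degrees (0,0,4) ⇒ d ≤ 5.
Solve for f: f(k) = k*(k**4 + 4*k**3 - k + 4)/5 (degree 5 ≤ 5).
Certificate R = B(k−1)f/C = k*(k**4 + 4*k**3 - k + 4)/(5*k**4 + 26*k**3 + 34*k**2 + 19*k + 8) gives s_k = k*(-k**4 - 4*k**3 + k - 4).
Δs = -5*k**4 - 26*k**3 - 34*k**2 - 19*k - 8, as required.
Evaluate: s_(n+1) = -n**5 - 9*n**4 - 26*n**3 - 33*n**2 - 23*n - 8; subtract s_(2) = -100 ⇒ S(n) = -n**5 - 9*n**4 - 26*n**3 - 33*n**2 - 23*n + 92.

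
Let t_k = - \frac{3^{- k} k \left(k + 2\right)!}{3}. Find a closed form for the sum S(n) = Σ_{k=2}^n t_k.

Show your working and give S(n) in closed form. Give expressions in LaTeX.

Step 1: r(k) = (k + 1)*(k + 3)/(3*k).
So A=k/3 + 1 and B=1, with C=k.
Need (k/3 + 1)·f(k+1) − (1)·f(k) = k.
Degrees (1,0,1) ⇒ d ≤ 0.
Match coefficients ⇒ f(k) = 3.
So s_k = (B(k−1)f/C)·t_k = (3/k)·t_k = -factorial(k + 2)/3**k.
Δs = -k*factorial(k + 2)/(3*3**k), as required.
Evaluate: s_(n+1) = -3**(-n - 1)*factorial(n + 3); subtract s_(2) = -8/3 ⇒ S(n) = 8/3 - factorial(n + 3)/(3*3**n).

S(n) = \frac{8}{3} - \frac{3^{- n} \left(n + 3\right)!}{3}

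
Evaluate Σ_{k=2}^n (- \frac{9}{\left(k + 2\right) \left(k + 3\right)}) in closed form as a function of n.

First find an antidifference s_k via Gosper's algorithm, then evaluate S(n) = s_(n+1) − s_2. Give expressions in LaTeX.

S(n) = \frac{9 \left(1 - n\right)}{4 \left(n + 3\right)}

r(k) = (k + 2)/(k + 4) after simplifying.
A = k + 2, B = k + 4, C = 1.
Key eq: (k + 2)·f(k+1) = (k + 3)·f(k) + (1).
deg f ≤ 1 (via 1,1,0).
Match coefficients ⇒ f(k) = k/2.
Get s_k = R·t_k = -9*k/(2*k + 4) with R(k) = B(k−1)f(k)/C(k) = k*(k + 3)/2.
Verify: -9/(k**2 + 5*k + 6) matches t_k.
Telescope: S(n) = s_(n+1) − s_(2) = 9*(-n - 1)/(2*(n + 3)) − (-9/4) = 9*(1 - n)/(4*(n + 3)).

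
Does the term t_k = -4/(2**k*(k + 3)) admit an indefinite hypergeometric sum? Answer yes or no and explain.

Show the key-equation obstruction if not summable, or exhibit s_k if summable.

t_(k+1)/t_k = (k + 3)/(2*(k + 4)).
Normal form (A,B,C) = (k/2 + 3/2, k + 4, 1).
f must satisfy (k/2 + 3/2)·f(k+1) − (k + 3)·f(k) = 1.
Bound: deg f ≤ -1.
Negative degree bound (-1): no f exists, t_k not Gosper-summable.

No; the degree bound rules out any f.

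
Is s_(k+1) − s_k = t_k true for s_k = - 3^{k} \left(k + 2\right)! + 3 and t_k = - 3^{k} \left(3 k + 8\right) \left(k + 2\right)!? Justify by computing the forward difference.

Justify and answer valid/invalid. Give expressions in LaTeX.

s_(k+1) = -3**(k + 1)*factorial(k + 3) + 3
s_(k+1) − s_k = -3**k*(3*k + 8)*factorial(k + 2)
(s_(k+1) − s_k) − t_k = 0

valid (s_(k+1) − s_k reduces to t_k)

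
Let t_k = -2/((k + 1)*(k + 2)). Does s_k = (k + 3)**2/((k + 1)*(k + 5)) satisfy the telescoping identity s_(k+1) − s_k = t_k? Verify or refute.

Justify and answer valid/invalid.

Invalid: residual 2*(k**2 + 7*k + 16)/(k**4 + 14*k**3 + 65*k**2 + 112*k + 60) ≠ 0.

s_(k+1) = (k + 4)**2/((k + 2)*(k + 6))
s_(k+1) − s_k = 4*(-2*k - 7)/(k**4 + 14*k**3 + 65*k**2 + 112*k + 60)
(s_(k+1) − s_k) − t_k = 2*(k**2 + 7*k + 16)/(k**4 + 14*k**3 + 65*k**2 + 112*k + 60)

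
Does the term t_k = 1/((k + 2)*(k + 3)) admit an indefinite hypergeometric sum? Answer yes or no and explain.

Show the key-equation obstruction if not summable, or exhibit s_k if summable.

Yes. s_k = k/(2*(k + 2)).

Ratio r(k) = (k + 2)/(k + 4).
Take A(k)=k + 2, B(k)=k + 4, C(k)=1.
Solve (k + 2)·f(k+1) − (k + 3)·f(k) = 1.
d = 1 from the (1,1,0) case.
Match coefficients ⇒ f(k) = k/2.
Then R = B(k−1)f/C = k*(k + 3)/2, so s_k = R(k)·t_k = k/(2*(k + 2)).
Verify: 1/(k**2 + 5*k + 6) matches t_k.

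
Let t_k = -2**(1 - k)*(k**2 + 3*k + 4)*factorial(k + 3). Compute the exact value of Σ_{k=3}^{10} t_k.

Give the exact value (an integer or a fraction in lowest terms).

Compute t_(k+1)/t_k: get (k + 4)*(3*k + (k + 1)**2 + 7)/(2*(k**2 + 3*k + 4)).
Factor: A=k/2 + 2; B=1; C=k**2 + 3*k + 4.
f must satisfy (k/2 + 2)·f(k+1) − (1)·f(k) = k**2 + 3*k + 4.
d = 1 from the (1,0,2) case.
Solving with deg f ≤ 1: f(k) = 2*k.
Certificate R = B(k−1)f/C = 2*k/(k**2 + 3*k + 4) gives s_k = -2**(2 - k)*k*factorial(k + 3).
Δs = -2**(1 - k)*(k**2 + 3*k + 4)*factorial(k + 3), as required.
Evaluate s at k=11 and k=3: -1872971100 and -1080; difference -1872970020.

Σ = -1872970020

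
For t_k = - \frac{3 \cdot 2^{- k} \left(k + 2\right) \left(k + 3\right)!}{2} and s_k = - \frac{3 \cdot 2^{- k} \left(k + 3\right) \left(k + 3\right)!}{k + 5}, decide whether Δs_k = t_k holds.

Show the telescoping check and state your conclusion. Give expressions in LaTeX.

s_(k+1) = -3*(k + 4)*factorial(k + 4)/(2*2**k*(k + 6))
s_(k+1) − s_k = -3*(k**3 + 11*k**2 + 38*k + 44)*factorial(k + 3)/(2*2**k*(k + 5)*(k + 6))
(s_(k+1) − s_k) − t_k = 3*(k**2 + 7*k + 8)*factorial(k + 3)/(2**k*(k + 5)*(k + 6))

Invalid: residual \frac{3 \cdot 2^{- k} \left(k^{2} + 7 k + 8\right) \left(k + 3\right)!}{\left(k + 5\right) \left(k + 6\right)} ≠ 0.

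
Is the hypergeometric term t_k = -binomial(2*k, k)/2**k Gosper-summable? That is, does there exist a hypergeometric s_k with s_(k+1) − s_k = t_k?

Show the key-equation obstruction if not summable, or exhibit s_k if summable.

No; the degree bound rules out any f.

Step 1: r(k) = (2*k + 1)/(k + 1).
Gosper form: A/B · C(k+1)/C(k) with A=2*k + 1, B=k + 1, C=1.
Need (2*k + 1)·f(k+1) − (k)·f(k) = 1.
From deg A=1, deg B=1, deg C=0: d=-1.
Negative degree bound (-1): no f exists, t_k not Gosper-summable.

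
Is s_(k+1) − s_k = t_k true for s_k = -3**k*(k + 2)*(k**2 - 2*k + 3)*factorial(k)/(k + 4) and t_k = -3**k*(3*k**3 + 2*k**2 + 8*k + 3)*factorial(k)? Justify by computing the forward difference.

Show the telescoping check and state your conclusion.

s_(k+1) = -3**(k + 1)*(k + 3)*(k**2 + 2)*factorial(k + 1)/(k + 5)
s_(k+1) − s_k = -3**k*(3*k**5 + 23*k**4 + 58*k**3 + 85*k**2 + 113*k + 42)*factorial(k)/((k + 4)*(k + 5))
(s_(k+1) − s_k) − t_k = 2*3**k*(3*k**4 + 14*k**3 + 15*k**2 + 37*k + 9)*factorial(k)/((k + 4)*(k + 5))

Invalid: residual 2*3**k*(3*k**4 + 14*k**3 + 15*k**2 + 37*k + 9)*factorial(k)/((k + 4)*(k + 5)) ≠ 0.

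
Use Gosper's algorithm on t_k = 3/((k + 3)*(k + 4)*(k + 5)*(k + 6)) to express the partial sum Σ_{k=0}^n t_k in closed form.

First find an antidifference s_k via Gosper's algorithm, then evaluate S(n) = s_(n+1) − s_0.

The ratio is (k + 3)/(k + 7).
Take A(k)=k + 3, B(k)=k + 7, C(k)=1.
Key eq: (k + 3)·f(k+1) = (k + 6)·f(k) + (1).
d = 3 from the (1,1,0) case.
Coefficient equations give f(k) = k*(k**2 + 12*k + 47)/180.
So s_k = (B(k−1)f/C)·t_k = (k*(k + 6)*(k**2 + 12*k + 47)/180)·t_k = k*(k**2 + 12*k + 47)/(60*(k + 3)*(k + 4)*(k + 5)).
Check: Δs_k = 3/(k**4 + 18*k**3 + 119*k**2 + 342*k + 360). ✓
Σ_(k=0)^n t_k = s_(n+1) − s_(0) = ((n**3 + 15*n**2 + 74*n + 60)/(60*(n**3 + 15*n**2 + 74*n + 120))) − (0), i.e. (n**3 + 15*n**2 + 74*n + 60)/(60*(n**3 + 15*n**2 + 74*n + 120)).

S(n) = (n**3 + 15*n**2 + 74*n + 60)/(60*(n**3 + 15*n**2 + 74*n + 120))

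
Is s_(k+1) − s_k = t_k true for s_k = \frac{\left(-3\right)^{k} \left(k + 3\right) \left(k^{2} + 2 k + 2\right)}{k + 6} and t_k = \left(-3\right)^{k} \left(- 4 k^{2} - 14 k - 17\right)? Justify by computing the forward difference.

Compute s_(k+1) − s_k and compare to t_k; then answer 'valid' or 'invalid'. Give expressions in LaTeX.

Invalid: residual \frac{3 \left(-3\right)^{k} \left(4 k^{3} + 39 k^{2} + 103 k + 104\right)}{k^{2} + 13 k + 42} ≠ 0.

s_(k+1) = (-3)**(k + 1)*(k + 4)*(2*k + (k + 1)**2 + 4)/(k + 7)
s_(k+1) − s_k = (-3)**k*(-4*k**4 - 54*k**3 - 250*k**2 - 500*k - 402)/(k**2 + 13*k + 42)
(s_(k+1) − s_k) − t_k = 3*(-3)**k*(4*k**3 + 39*k**2 + 103*k + 104)/(k**2 + 13*k + 42)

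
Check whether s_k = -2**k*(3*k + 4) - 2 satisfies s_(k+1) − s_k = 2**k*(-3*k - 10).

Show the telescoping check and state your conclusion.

s_(k+1) = 2*2**k*(-3*k - 7) - 2
s_(k+1) − s_k = 2**k*(-3*k - 10)
(s_(k+1) − s_k) − t_k = 0

valid (s_(k+1) − s_k reduces to t_k)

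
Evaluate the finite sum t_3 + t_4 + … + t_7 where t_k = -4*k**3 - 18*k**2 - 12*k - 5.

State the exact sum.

t_(k+1)/t_k = (4*k**3 + 30*k**2 + 60*k + 39)/(4*k**3 + 18*k**2 + 12*k + 5).
Normal form (A,B,C) = (1, 1, k**3 + 9*k**2/2 + 3*k + 5/4).
Solve (1)·f(k+1) − (1)·f(k) = k**3 + 9*k**2/2 + 3*k + 5/4.
deg f ≤ 4 (via 0,0,3).
Coefficient equations give f(k) = k*(k**3 + 4*k**2 - 2*k + 2)/4.
So s_k = (B(k−1)f/C)·t_k = (k*(k**3 + 4*k**2 - 2*k + 2)/(4*k**3 + 18*k**2 + 12*k + 5))·t_k = k*(-k**3 - 4*k**2 + 2*k - 2).
Δs = -4*k**3 - 18*k**2 - 12*k - 5, as required.
Telescoping: Σ = s_(8) − s_(3) = -6032 − (-177) = -5855.

Σ = -5855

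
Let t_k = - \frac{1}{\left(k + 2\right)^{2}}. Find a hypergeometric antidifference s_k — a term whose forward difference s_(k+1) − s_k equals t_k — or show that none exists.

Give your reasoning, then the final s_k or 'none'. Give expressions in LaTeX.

not Gosper-summable; s_k does not exist

t_(k+1)/t_k = (k + 2)**2/(k + 3)**2.
So A=k**2 + 4*k + 4 and B=k**2 + 6*k + 9, with C=1.
Solve (k**2 + 4*k + 4)·f(k+1) − (k**2 + 4*k + 4)·f(k) = 1.
From deg A=2, deg B=2, deg C=0: d=0.
Write f(k) = c0. Then LHS − RHS = -1, requiring -1 = 0: contradictory. No certificate.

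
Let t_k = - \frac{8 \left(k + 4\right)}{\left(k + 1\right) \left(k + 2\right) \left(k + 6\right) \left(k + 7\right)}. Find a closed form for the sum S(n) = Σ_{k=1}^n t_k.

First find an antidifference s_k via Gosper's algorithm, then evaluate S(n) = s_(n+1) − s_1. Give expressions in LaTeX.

S(n) = \frac{2 n \left(- n - 9\right)}{7 \left(n^{2} + 9 n + 14\right)}

The ratio is (k + 1)*(k + 5)*(k + 6)/((k + 3)*(k + 4)*(k + 8)).
Factor: A=k + 1; B=k + 8; C=k**4 + 16*k**3 + 95*k**2 + 248*k + 240.
Need (k + 1)·f(k+1) − (k + 7)·f(k) = k**4 + 16*k**3 + 95*k**2 + 248*k + 240.
deg f ≤ 6 (via 1,1,4).
A polynomial solution: f(k) = k*(k + 2)*(k + 3)*(k + 4)*(k + 5)*(k + 7)/12.
Certificate R = B(k−1)f/C = k*(k + 2)*(k + 7)**2/(12*(k + 4)) gives s_k = 2*k*(-k - 7)/(3*(k**2 + 7*k + 6)).
s_(k+1) − s_k = 8*(-k - 4)/(k**4 + 16*k**3 + 83*k**2 + 152*k + 84) = t_k.
Telescope: S(n) = s_(n+1) − s_(1) = 2*(-n**2 - 9*n - 8)/(3*(n**2 + 9*n + 14)) − (-8/21) = 2*n*(-n - 9)/(7*(n**2 + 9*n + 14)).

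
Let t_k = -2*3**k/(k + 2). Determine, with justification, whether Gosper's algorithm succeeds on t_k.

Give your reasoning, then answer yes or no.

No. Not Gosper-summable.

t_(k+1)/t_k = 3*(k + 2)/(k + 3).
Normal form (A,B,C) = (3*k + 6, k + 3, 1).
Set up (3*k + 6)·f(k+1) − (k + 2)·f(k) − (1) = 0.
Degrees (1,1,0) ⇒ d ≤ -1.
Bound -1 < 0, so the key equation has no polynomial solution.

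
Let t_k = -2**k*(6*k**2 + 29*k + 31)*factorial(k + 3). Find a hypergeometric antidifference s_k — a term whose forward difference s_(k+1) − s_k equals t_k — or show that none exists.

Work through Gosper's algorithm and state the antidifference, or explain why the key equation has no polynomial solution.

s_k = -2**k*(3*k + 1)*factorial(k + 3)

The ratio is 2*(6*k**3 + 65*k**2 + 230*k + 264)/(6*k**2 + 29*k + 31).
A = 2*k + 8, B = 1, C = k**2 + 29*k/6 + 31/6.
Key eq: (2*k + 8)·f(k+1) = (1)·f(k) + (k**2 + 29*k/6 + 31/6).
Bound: deg f ≤ 1.
Coefficient equations give f(k) = (3*k + 1)/6.
Get s_k = R·t_k = -2**k*(3*k + 1)*factorial(k + 3) with R(k) = B(k−1)f(k)/C(k) = (3*k + 1)/(6*k**2 + 29*k + 31).
s_(k+1) − s_k = -2**k*(6*k**2 + 29*k + 31)*factorial(k + 3) = t_k.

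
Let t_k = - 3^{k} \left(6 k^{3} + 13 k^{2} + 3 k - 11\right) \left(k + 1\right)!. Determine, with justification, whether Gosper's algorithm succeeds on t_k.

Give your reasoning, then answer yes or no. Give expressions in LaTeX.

Yes. s_k = 3^{k} \left(- 2 k^{2} + 3 k + 1\right) \left(k + 1\right)!.

Compute t_(k+1)/t_k: get 3*(6*k**4 + 43*k**3 + 109*k**2 + 105*k + 22)/(6*k**3 + 13*k**2 + 3*k - 11).
So A=3*k + 6 and B=1, with C=k**3 + 13*k**2/6 + k/2 - 11/6.
Set up (3*k + 6)·f(k+1) − (1)·f(k) − (k**3 + 13*k**2/6 + k/2 - 11/6) = 0.
From deg A=1, deg B=0, deg C=3: d=2.
Solve for f: f(k) = (2*k**2 - 3*k - 1)/6 (degree 2 ≤ 2).
Certificate R = B(k−1)f/C = (2*k**2 - 3*k - 1)/(6*k**3 + 13*k**2 + 3*k - 11) gives s_k = 3**k*(-2*k**2 + 3*k + 1)*factorial(k + 1).
Verify: -3**k*(6*k**3 + 13*k**2 + 3*k - 11)*factorial(k + 1) matches t_k.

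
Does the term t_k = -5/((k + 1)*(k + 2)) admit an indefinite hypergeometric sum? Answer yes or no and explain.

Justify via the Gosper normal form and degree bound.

The ratio is (k + 1)/(k + 3).
Gosper form: A/B · C(k+1)/C(k) with A=k + 1, B=k + 3, C=1.
Solve (k + 1)·f(k+1) − (k + 2)·f(k) = 1.
d = 1 from the (1,1,0) case.
Coefficient equations give f(k) = k.
R(k) = B(k−1)·f(k)/C(k) = k*(k + 2); s_k = R·t_k = -5*k/(k + 1).
s_(k+1) − s_k = -5/(k**2 + 3*k + 2) = t_k.

Yes. s_k = -5*k/(k + 1).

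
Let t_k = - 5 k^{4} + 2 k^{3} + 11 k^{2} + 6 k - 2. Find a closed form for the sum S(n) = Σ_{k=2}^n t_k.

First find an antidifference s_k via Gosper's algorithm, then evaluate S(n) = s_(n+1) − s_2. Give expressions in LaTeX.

S(n) = - n^{5} - 2 n^{4} + 3 n^{3} + 9 n^{2} + 3 n - 12

t_(k+1)/t_k = (5*k**4 + 18*k**3 + 13*k**2 - 14*k - 12)/(5*k**4 - 2*k**3 - 11*k**2 - 6*k + 2).
Normal form (A,B,C) = (1, 1, k**4 - 2*k**3/5 - 11*k**2/5 - 6*k/5 + 2/5).
Need (1)·f(k+1) − (1)·f(k) = k**4 - 2*k**3/5 - 11*k**2/5 - 6*k/5 + 2/5.
deg f ≤ 5 (via 0,0,4).
Match coefficients ⇒ f(k) = k*(k - 3)*(k**3 - k - 1)/5.
Get s_k = R·t_k = k*(-k**4 + 3*k**3 + k**2 - 2*k - 3) with R(k) = B(k−1)f(k)/C(k) = k*(k - 3)*(k**3 - k - 1)/(5*k**4 - 2*k**3 - 11*k**2 - 6*k + 2).
s_(k+1) − s_k = -5*k**4 + 2*k**3 + 11*k**2 + 6*k - 2 = t_k.
Telescope: S(n) = s_(n+1) − s_(2) = -n**5 - 2*n**4 + 3*n**3 + 9*n**2 + 3*n - 2 − (10) = -n**5 - 2*n**4 + 3*n**3 + 9*n**2 + 3*n - 12.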